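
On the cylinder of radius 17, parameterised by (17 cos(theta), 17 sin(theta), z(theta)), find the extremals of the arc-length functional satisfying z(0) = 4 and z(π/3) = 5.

Parameterise the cylinder of radius R = 17 as
    r(θ) = (17 cos θ, 17 sin θ, z(θ)).
The arc-length element is
    ds = sqrt(289 + (dz/dθ)^2) dθ,
so the Lagrangian is L = sqrt(289 + z'^2).
L depends on z' only, not on z or θ, so ∂L/∂z = 0 and
    ∂L/∂z' = z' / sqrt(289 + z'^2).
The Euler-Lagrange equation gives
    d/dθ( z' / sqrt(289 + z'^2) ) = 0,
so z' is constant. Integrating once:
    z(θ) = a θ + b,
a helix on the cylinder (a straight line when the cylinder is unrolled). The constants a, b are determined by the endpoint conditions.
With endpoint conditions z(0) = 4 and z(π/3) = 5: from z(0) = b we get b = 4, and a·π/3 + 4 = 5 gives a = 3/π, so
    z(θ) = (3/π) θ + 4.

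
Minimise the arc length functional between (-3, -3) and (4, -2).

Arc-length functional: J[y] = ∫ sqrt(1 + (y')^2) dx.
Lagrangian L = sqrt(1 + (y')^2) has no explicit y dependence, so ∂L/∂y = 0 and the Euler-Lagrange equation gives
    d/dx( y' / sqrt(1 + (y')^2) ) = 0  ⇒  y' / sqrt(1 + (y')^2) = const.
Hence y' is constant, so y(x) is affine.
Fitting the endpoints (-3, -3) and (4, -2):
    slope m = ((-2) − (-3)) / (4 − (-3)) = 1/7,
    intercept c = (-3) − m·(-3) = -18/7.
Extremal: y(x) = (1/7) x - 18/7.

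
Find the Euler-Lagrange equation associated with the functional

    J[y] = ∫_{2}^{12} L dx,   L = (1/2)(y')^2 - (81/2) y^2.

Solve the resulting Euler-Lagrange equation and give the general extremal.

The Lagrangian is L = (1/2)(y')^2 - (81/2) y^2.
∂L/∂y = -81y.
∂L/∂y' = y'.
The Euler-Lagrange equation d/dx(∂L/∂y') − ∂L/∂y = 0 becomes:
    y'' + 81 y = 0
General solution: y(x) = A sin(9x) + B cos(9x), where A and B are arbitrary constants fixed by the endpoint conditions.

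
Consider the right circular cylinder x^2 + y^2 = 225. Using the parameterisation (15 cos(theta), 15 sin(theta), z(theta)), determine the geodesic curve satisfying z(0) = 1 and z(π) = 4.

Parameterise the cylinder of radius R = 15 as
    r(θ) = (15 cos θ, 15 sin θ, z(θ)).
The arc-length element is
    ds = sqrt(225 + (dz/dθ)^2) dθ,
so the Lagrangian is L = sqrt(225 + z'^2).
L depends on z' only, not on z or θ, so ∂L/∂z = 0 and
    ∂L/∂z' = z' / sqrt(225 + z'^2).
The Euler-Lagrange equation gives
    d/dθ( z' / sqrt(225 + z'^2) ) = 0,
so z' is constant. Integrating once:
    z(θ) = a θ + b,
a helix on the cylinder (a straight line when the cylinder is unrolled). The constants a, b are determined by the endpoint conditions.
With endpoint conditions z(0) = 1 and z(π) = 4: from z(0) = b we get b = 1, and a·π + 1 = 4 gives a = 3/π, so
    z(θ) = (3/π) θ + 1.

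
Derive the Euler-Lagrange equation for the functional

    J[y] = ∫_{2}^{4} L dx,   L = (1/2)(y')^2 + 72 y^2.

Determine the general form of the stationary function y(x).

The Lagrangian is L = (1/2)(y')^2 + 72 y^2.
∂L/∂y = 144y.
∂L/∂y' = y'.
The Euler-Lagrange equation d/dx(∂L/∂y') − ∂L/∂y = 0 becomes:
    y'' - 144 y = 0
General solution: y(x) = A e^(12x) + B e^(-12x), where A and B are arbitrary constants fixed by the endpoint conditions.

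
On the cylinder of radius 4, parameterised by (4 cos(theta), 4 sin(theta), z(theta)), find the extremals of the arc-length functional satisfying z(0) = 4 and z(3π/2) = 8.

Parameterise the cylinder of radius R = 4 as
    r(θ) = (4 cos θ, 4 sin θ, z(θ)).
The arc-length element is
    ds = sqrt(16 + (dz/dθ)^2) dθ,
so the Lagrangian is L = sqrt(16 + z'^2).
L depends on z' only, not on z or θ, so ∂L/∂z = 0 and
    ∂L/∂z' = z' / sqrt(16 + z'^2).
The Euler-Lagrange equation gives
    d/dθ( z' / sqrt(16 + z'^2) ) = 0,
so z' is constant. Integrating once:
    z(θ) = a θ + b,
a helix on the cylinder (a straight line when the cylinder is unrolled). The constants a, b are determined by the endpoint conditions.
With endpoint conditions z(0) = 4 and z(3π/2) = 8: from z(0) = b we get b = 4, and a·3π/2 + 4 = 8 gives a = 8/(3π), so
    z(θ) = (8/(3π)) θ + 4.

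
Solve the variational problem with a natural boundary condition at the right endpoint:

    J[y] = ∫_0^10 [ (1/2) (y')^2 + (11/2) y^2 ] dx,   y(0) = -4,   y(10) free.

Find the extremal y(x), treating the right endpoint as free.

The Lagrangian L = (1/2) (y')^2 + (11/2) y^2 gives
    ∂L/∂y = 11 y,   ∂L/∂y' = y'.
Euler-Lagrange: y'' − 11 y = 0.
With k = sqrt(11), the general solution is
    y(x) = A cosh(sqrt(11) x) + B sinh(sqrt(11) x).
Fixed left endpoint y(0) = -4 ⇒ A = -4.
The right endpoint x = 10 is free, so the natural (transversality) condition is ∂L/∂y' |_{x=10} = 0, i.e. y'(10) = 0.
Compute y'(x) = A k sinh(k x) + B k cosh(k x), so
    y'(10) = A k sinh(k·10) + B k cosh(k·10) = 0
    ⇒ B = −A tanh(k·10) = 4 tanh(sqrt(11)·10).
Therefore the extremal is
    y(x) = −4 cosh(sqrt(11) x) + 4 tanh(sqrt(11)·10) sinh(sqrt(11) x).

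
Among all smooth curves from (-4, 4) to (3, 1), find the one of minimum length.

Arc-length functional: J[y] = ∫ sqrt(1 + (y')^2) dx.
Lagrangian L = sqrt(1 + (y')^2) has no explicit y dependence, so ∂L/∂y = 0 and the Euler-Lagrange equation gives
    d/dx( y' / sqrt(1 + (y')^2) ) = 0  ⇒  y' / sqrt(1 + (y')^2) = const.
Hence y' is constant, so y(x) is affine.
Fitting the endpoints (-4, 4) and (3, 1):
    slope m = (1 − 4) / (3 − (-4)) = -3/7,
    intercept c = 4 − m·(-4) = 16/7.
Extremal: y(x) = (-3/7) x + 16/7.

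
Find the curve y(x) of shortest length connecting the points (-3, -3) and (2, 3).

Arc-length functional: J[y] = ∫ sqrt(1 + (y')^2) dx.
Lagrangian L = sqrt(1 + (y')^2) has no explicit y dependence, so ∂L/∂y = 0 and the Euler-Lagrange equation gives
    d/dx( y' / sqrt(1 + (y')^2) ) = 0  ⇒  y' / sqrt(1 + (y')^2) = const.
Hence y' is constant, so y(x) is affine.
Fitting the endpoints (-3, -3) and (2, 3):
    slope m = (3 − (-3)) / (2 − (-3)) = 6/5,
    intercept c = (-3) − m·(-3) = 3/5.
Extremal: y(x) = (6/5) x + 3/5.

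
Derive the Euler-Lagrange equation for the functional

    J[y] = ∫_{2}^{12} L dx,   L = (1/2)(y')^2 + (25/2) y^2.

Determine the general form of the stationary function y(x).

The Lagrangian is L = (1/2)(y')^2 + (25/2) y^2.
∂L/∂y = 25y.
∂L/∂y' = y'.
The Euler-Lagrange equation d/dx(∂L/∂y') − ∂L/∂y = 0 becomes:
    y'' - 25 y = 0
General solution: y(x) = A e^(5x) + B e^(-5x), where A and B are arbitrary constants fixed by the endpoint conditions.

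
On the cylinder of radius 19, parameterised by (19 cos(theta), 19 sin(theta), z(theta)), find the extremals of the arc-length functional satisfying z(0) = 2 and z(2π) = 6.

Parameterise the cylinder of radius R = 19 as
    r(θ) = (19 cos θ, 19 sin θ, z(θ)).
The arc-length element is
    ds = sqrt(361 + (dz/dθ)^2) dθ,
so the Lagrangian is L = sqrt(361 + z'^2).
L depends on z' only, not on z or θ, so ∂L/∂z = 0 and
    ∂L/∂z' = z' / sqrt(361 + z'^2).
The Euler-Lagrange equation gives
    d/dθ( z' / sqrt(361 + z'^2) ) = 0,
so z' is constant. Integrating once:
    z(θ) = a θ + b,
a helix on the cylinder (a straight line when the cylinder is unrolled). The constants a, b are determined by the endpoint conditions.
With endpoint conditions z(0) = 2 and z(2π) = 6: from z(0) = b we get b = 2, and a·2π + 2 = 6 gives a = 2/π, so
    z(θ) = (2/π) θ + 2.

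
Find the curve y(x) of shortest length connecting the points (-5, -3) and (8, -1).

Arc-length functional: J[y] = ∫ sqrt(1 + (y')^2) dx.
Lagrangian L = sqrt(1 + (y')^2) has no explicit y dependence, so ∂L/∂y = 0 and the Euler-Lagrange equation gives
    d/dx( y' / sqrt(1 + (y')^2) ) = 0  ⇒  y' / sqrt(1 + (y')^2) = const.
Hence y' is constant, so y(x) is affine.
Fitting the endpoints (-5, -3) and (8, -1):
    slope m = ((-1) − (-3)) / (8 − (-5)) = 2/13,
    intercept c = (-3) − m·(-5) = -29/13.
Extremal: y(x) = (2/13) x - 29/13.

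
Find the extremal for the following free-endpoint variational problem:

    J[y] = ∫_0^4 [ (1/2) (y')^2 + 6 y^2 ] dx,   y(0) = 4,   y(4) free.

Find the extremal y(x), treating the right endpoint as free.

The Lagrangian L = (1/2) (y')^2 + 6 y^2 gives
    ∂L/∂y = 12 y,   ∂L/∂y' = y'.
Euler-Lagrange: y'' − 12 y = 0.
With k = sqrt(12), the general solution is
    y(x) = A cosh(sqrt(12) x) + B sinh(sqrt(12) x).
Fixed left endpoint y(0) = 4 ⇒ A = 4.
The right endpoint x = 4 is free, so the natural (transversality) condition is ∂L/∂y' |_{x=4} = 0, i.e. y'(4) = 0.
Compute y'(x) = A k sinh(k x) + B k cosh(k x), so
    y'(4) = A k sinh(k·4) + B k cosh(k·4) = 0
    ⇒ B = −A tanh(k·4) = − 4 tanh(sqrt(12)·4).
Therefore the extremal is
    y(x) = 4 cosh(sqrt(12) x) − 4 tanh(sqrt(12)·4) sinh(sqrt(12) x).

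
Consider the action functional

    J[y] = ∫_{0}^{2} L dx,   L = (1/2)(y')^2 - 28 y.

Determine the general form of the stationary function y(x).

The Lagrangian is L = (1/2)(y')^2 - 28 y.
∂L/∂y = -28.
∂L/∂y' = y'.
The Euler-Lagrange equation d/dx(∂L/∂y') − ∂L/∂y = 0 becomes:
    y'' + 28 = 0
General solution: y(x) = -14 x^2 + A x + B, where A and B are arbitrary constants fixed by the endpoint conditions.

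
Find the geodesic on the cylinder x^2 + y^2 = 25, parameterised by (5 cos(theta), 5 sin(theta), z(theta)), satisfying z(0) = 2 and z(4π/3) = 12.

Parameterise the cylinder of radius R = 5 as
    r(θ) = (5 cos θ, 5 sin θ, z(θ)).
The arc-length element is
    ds = sqrt(25 + (dz/dθ)^2) dθ,
so the Lagrangian is L = sqrt(25 + z'^2).
L depends on z' only, not on z or θ, so ∂L/∂z = 0 and
    ∂L/∂z' = z' / sqrt(25 + z'^2).
The Euler-Lagrange equation gives
    d/dθ( z' / sqrt(25 + z'^2) ) = 0,
so z' is constant. Integrating once:
    z(θ) = a θ + b,
a helix on the cylinder (a straight line when the cylinder is unrolled). The constants a, b are determined by the endpoint conditions.
With endpoint conditions z(0) = 2 and z(4π/3) = 12: from z(0) = b we get b = 2, and a·4π/3 + 2 = 12 gives a = 15/(2π), so
    z(θ) = (15/(2π)) θ + 2.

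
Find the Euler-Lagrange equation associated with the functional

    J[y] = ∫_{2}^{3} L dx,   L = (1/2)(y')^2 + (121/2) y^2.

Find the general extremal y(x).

The Lagrangian is L = (1/2)(y')^2 + (121/2) y^2.
∂L/∂y = 121y.
∂L/∂y' = y'.
The Euler-Lagrange equation d/dx(∂L/∂y') − ∂L/∂y = 0 becomes:
    y'' - 121 y = 0
General solution: y(x) = A e^(11x) + B e^(-11x), where A and B are arbitrary constants fixed by the endpoint conditions.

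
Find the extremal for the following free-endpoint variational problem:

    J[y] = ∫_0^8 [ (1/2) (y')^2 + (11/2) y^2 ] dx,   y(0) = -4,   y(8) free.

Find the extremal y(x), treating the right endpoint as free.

The Lagrangian L = (1/2) (y')^2 + (11/2) y^2 gives
    ∂L/∂y = 11 y,   ∂L/∂y' = y'.
Euler-Lagrange: y'' − 11 y = 0.
With k = sqrt(11), the general solution is
    y(x) = A cosh(sqrt(11) x) + B sinh(sqrt(11) x).
Fixed left endpoint y(0) = -4 ⇒ A = -4.
The right endpoint x = 8 is free, so the natural (transversality) condition is ∂L/∂y' |_{x=8} = 0, i.e. y'(8) = 0.
Compute y'(x) = A k sinh(k x) + B k cosh(k x), so
    y'(8) = A k sinh(k·8) + B k cosh(k·8) = 0
    ⇒ B = −A tanh(k·8) = 4 tanh(sqrt(11)·8).
Therefore the extremal is
    y(x) = −4 cosh(sqrt(11) x) + 4 tanh(sqrt(11)·8) sinh(sqrt(11) x).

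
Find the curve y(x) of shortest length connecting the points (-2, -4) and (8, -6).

Arc-length functional: J[y] = ∫ sqrt(1 + (y')^2) dx.
Lagrangian L = sqrt(1 + (y')^2) has no explicit y dependence, so ∂L/∂y = 0 and the Euler-Lagrange equation gives
    d/dx( y' / sqrt(1 + (y')^2) ) = 0  ⇒  y' / sqrt(1 + (y')^2) = const.
Hence y' is constant, so y(x) is affine.
Fitting the endpoints (-2, -4) and (8, -6):
    slope m = ((-6) − (-4)) / (8 − (-2)) = -1/5,
    intercept c = (-4) − m·(-2) = -22/5.
Extremal: y(x) = (-1/5) x - 22/5.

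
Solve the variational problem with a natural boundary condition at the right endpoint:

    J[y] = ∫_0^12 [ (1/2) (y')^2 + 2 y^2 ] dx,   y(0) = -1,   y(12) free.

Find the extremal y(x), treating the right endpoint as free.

The Lagrangian L = (1/2) (y')^2 + 2 y^2 gives
    ∂L/∂y = 4 y,   ∂L/∂y' = y'.
Euler-Lagrange: y'' − 4 y = 0.
With k = 2, the general solution is
    y(x) = A cosh(2 x) + B sinh(2 x).
Fixed left endpoint y(0) = -1 ⇒ A = -1.
The right endpoint x = 12 is free, so the natural (transversality) condition is ∂L/∂y' |_{x=12} = 0, i.e. y'(12) = 0.
Compute y'(x) = A k sinh(k x) + B k cosh(k x), so
    y'(12) = A k sinh(k·12) + B k cosh(k·12) = 0
    ⇒ B = −A tanh(k·12) = tanh(2·12).
Therefore the extremal is
    y(x) = −cosh(2 x) + tanh(2·12) sinh(2 x).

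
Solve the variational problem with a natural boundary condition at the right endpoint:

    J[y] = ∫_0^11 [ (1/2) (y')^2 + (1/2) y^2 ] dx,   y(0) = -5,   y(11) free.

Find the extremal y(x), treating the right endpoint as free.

The Lagrangian L = (1/2) (y')^2 + (1/2) y^2 gives
    ∂L/∂y = 1 y,   ∂L/∂y' = y'.
Euler-Lagrange: y'' − y = 0.
With k = 1, the general solution is
    y(x) = A cosh(x) + B sinh(x).
Fixed left endpoint y(0) = -5 ⇒ A = -5.
The right endpoint x = 11 is free, so the natural (transversality) condition is ∂L/∂y' |_{x=11} = 0, i.e. y'(11) = 0.
Compute y'(x) = A k sinh(k x) + B k cosh(k x), so
    y'(11) = A k sinh(k·11) + B k cosh(k·11) = 0
    ⇒ B = −A tanh(k·11) = 5 tanh(1·11).
Therefore the extremal is
    y(x) = −5 cosh(1 x) + 5 tanh(1·11) sinh(1 x).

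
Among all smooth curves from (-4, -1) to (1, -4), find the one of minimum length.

Arc-length functional: J[y] = ∫ sqrt(1 + (y')^2) dx.
Lagrangian L = sqrt(1 + (y')^2) has no explicit y dependence, so ∂L/∂y = 0 and the Euler-Lagrange equation gives
    d/dx( y' / sqrt(1 + (y')^2) ) = 0  ⇒  y' / sqrt(1 + (y')^2) = const.
Hence y' is constant, so y(x) is affine.
Fitting the endpoints (-4, -1) and (1, -4):
    slope m = ((-4) − (-1)) / (1 − (-4)) = -3/5,
    intercept c = (-1) − m·(-4) = -17/5.
Extremal: y(x) = (-3/5) x - 17/5.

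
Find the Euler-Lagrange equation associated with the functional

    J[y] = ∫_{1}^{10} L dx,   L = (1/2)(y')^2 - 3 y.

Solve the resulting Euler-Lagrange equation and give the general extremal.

The Lagrangian is L = (1/2)(y')^2 - 3 y.
∂L/∂y = -3.
∂L/∂y' = y'.
The Euler-Lagrange equation d/dx(∂L/∂y') − ∂L/∂y = 0 becomes:
    y'' + 3 = 0
General solution: y(x) = -(3/2) x^2 + A x + B, where A and B are arbitrary constants fixed by the endpoint conditions.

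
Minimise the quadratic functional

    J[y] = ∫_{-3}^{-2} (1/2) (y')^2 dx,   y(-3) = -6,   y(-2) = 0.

The Lagrangian is L = (1/2) (y')^2.
Compute ∂L/∂y = 0, ∂L/∂y' = y'.
The Euler-Lagrange equation d/dx(∂L/∂y') − ∂L/∂y = 0 reduces to
    y'' = 0.
Its general solution is
    y(x) = A x + B,
with A, B fixed by the endpoint conditions.
Applying the endpoint conditions y(-3) = -6 and y(-2) = 0: solve A·-3 + B = -6 and A·-2 + B = 0. Subtracting gives A(-2 − -3) = 0 − -6, so A = 6, and B = -6 − A·-3 = 12. Therefore
    y(x) = 6 x + 12.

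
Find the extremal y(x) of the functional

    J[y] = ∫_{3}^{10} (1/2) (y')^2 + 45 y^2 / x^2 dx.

The Lagrangian is L = (1/2) (y')^2 + 45 y^2 / x^2.
Compute ∂L/∂y = 90y/x^2, ∂L/∂y' = y'.
The Euler-Lagrange equation d/dx(∂L/∂y') − ∂L/∂y = 0 reduces to
    y'' − 90/x^2 · y = 0  (x > 0).
Its general solution is
    y(x) = A x^10 + B x^(-9),
with A, B fixed by the endpoint conditions.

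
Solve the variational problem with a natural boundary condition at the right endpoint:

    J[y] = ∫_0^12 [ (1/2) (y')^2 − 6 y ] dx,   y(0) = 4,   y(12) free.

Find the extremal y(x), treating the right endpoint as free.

The Lagrangian L = (1/2) (y')^2 − 6 y gives
    ∂L/∂y = −6,   ∂L/∂y' = y'.
Euler-Lagrange: d/dx(y') − (−6) = 0, i.e. y'' + 6 = 0, so
    y(x) = −(6/2) x^2 + C1 x + C2.
Fixed left endpoint y(0) = 4 ⇒ C2 = 4.
The right endpoint x = 12 is free, so the natural (transversality) condition is ∂L/∂y' |_{x=12} = 0, i.e. y'(12) = 0.
Compute y'(x) = −6 x + C1, so y'(12) = −72 + C1 = 0 ⇒ C1 = 72.
Therefore the extremal is
    y(x) = −3 x^2 + 72 x + 4.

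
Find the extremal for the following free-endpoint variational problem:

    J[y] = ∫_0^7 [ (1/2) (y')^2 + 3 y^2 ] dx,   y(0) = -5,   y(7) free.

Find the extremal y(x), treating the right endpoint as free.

The Lagrangian L = (1/2) (y')^2 + 3 y^2 gives
    ∂L/∂y = 6 y,   ∂L/∂y' = y'.
Euler-Lagrange: y'' − 6 y = 0.
With k = sqrt(6), the general solution is
    y(x) = A cosh(sqrt(6) x) + B sinh(sqrt(6) x).
Fixed left endpoint y(0) = -5 ⇒ A = -5.
The right endpoint x = 7 is free, so the natural (transversality) condition is ∂L/∂y' |_{x=7} = 0, i.e. y'(7) = 0.
Compute y'(x) = A k sinh(k x) + B k cosh(k x), so
    y'(7) = A k sinh(k·7) + B k cosh(k·7) = 0
    ⇒ B = −A tanh(k·7) = 5 tanh(sqrt(6)·7).
Therefore the extremal is
    y(x) = −5 cosh(sqrt(6) x) + 5 tanh(sqrt(6)·7) sinh(sqrt(6) x).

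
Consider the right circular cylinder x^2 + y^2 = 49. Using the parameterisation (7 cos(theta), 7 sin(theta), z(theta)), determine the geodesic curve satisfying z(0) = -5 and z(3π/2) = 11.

Parameterise the cylinder of radius R = 7 as
    r(θ) = (7 cos θ, 7 sin θ, z(θ)).
The arc-length element is
    ds = sqrt(49 + (dz/dθ)^2) dθ,
so the Lagrangian is L = sqrt(49 + z'^2).
L depends on z' only, not on z or θ, so ∂L/∂z = 0 and
    ∂L/∂z' = z' / sqrt(49 + z'^2).
The Euler-Lagrange equation gives
    d/dθ( z' / sqrt(49 + z'^2) ) = 0,
so z' is constant. Integrating once:
    z(θ) = a θ + b,
a helix on the cylinder (a straight line when the cylinder is unrolled). The constants a, b are determined by the endpoint conditions.
With endpoint conditions z(0) = -5 and z(3π/2) = 11: from z(0) = b we get b = -5, and a·3π/2 + -5 = 11 gives a = 32/(3π), so
    z(θ) = (32/(3π)) θ − 5.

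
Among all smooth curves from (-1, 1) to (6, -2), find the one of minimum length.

Arc-length functional: J[y] = ∫ sqrt(1 + (y')^2) dx.
Lagrangian L = sqrt(1 + (y')^2) has no explicit y dependence, so ∂L/∂y = 0 and the Euler-Lagrange equation gives
    d/dx( y' / sqrt(1 + (y')^2) ) = 0  ⇒  y' / sqrt(1 + (y')^2) = const.
Hence y' is constant, so y(x) is affine.
Fitting the endpoints (-1, 1) and (6, -2):
    slope m = ((-2) − 1) / (6 − (-1)) = -3/7,
    intercept c = 1 − m·(-1) = 4/7.
Extremal: y(x) = (-3/7) x + 4/7.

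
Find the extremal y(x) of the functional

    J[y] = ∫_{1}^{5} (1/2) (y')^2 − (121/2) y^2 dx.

The Lagrangian is L = (1/2) (y')^2 − (121/2) y^2.
Compute ∂L/∂y = -121y, ∂L/∂y' = y'.
The Euler-Lagrange equation d/dx(∂L/∂y') − ∂L/∂y = 0 reduces to
    y'' + 121 y = 0.
Its general solution is
    y(x) = A sin(11x) + B cos(11x),
with A, B fixed by the endpoint conditions.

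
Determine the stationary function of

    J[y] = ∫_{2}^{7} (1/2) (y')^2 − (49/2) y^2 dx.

The Lagrangian is L = (1/2) (y')^2 − (49/2) y^2.
Compute ∂L/∂y = -49y, ∂L/∂y' = y'.
The Euler-Lagrange equation d/dx(∂L/∂y') − ∂L/∂y = 0 reduces to
    y'' + 49 y = 0.
Its general solution is
    y(x) = A sin(7x) + B cos(7x),
with A, B fixed by the endpoint conditions.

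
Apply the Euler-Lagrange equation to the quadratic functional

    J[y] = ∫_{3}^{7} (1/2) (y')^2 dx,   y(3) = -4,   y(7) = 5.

The Lagrangian is L = (1/2) (y')^2.
Compute ∂L/∂y = 0, ∂L/∂y' = y'.
The Euler-Lagrange equation d/dx(∂L/∂y') − ∂L/∂y = 0 reduces to
    y'' = 0.
Its general solution is
    y(x) = A x + B,
with A, B fixed by the endpoint conditions.
Applying the endpoint conditions y(3) = -4 and y(7) = 5: solve A·3 + B = -4 and A·7 + B = 5. Subtracting gives A(7 − 3) = 5 − -4, so A = 9/4, and B = -4 − A·3 = -43/4. Therefore
    y(x) = (9/4) x - 43/4.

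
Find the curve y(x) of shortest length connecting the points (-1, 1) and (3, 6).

Arc-length functional: J[y] = ∫ sqrt(1 + (y')^2) dx.
Lagrangian L = sqrt(1 + (y')^2) has no explicit y dependence, so ∂L/∂y = 0 and the Euler-Lagrange equation gives
    d/dx( y' / sqrt(1 + (y')^2) ) = 0  ⇒  y' / sqrt(1 + (y')^2) = const.
Hence y' is constant, so y(x) is affine.
Fitting the endpoints (-1, 1) and (3, 6):
    slope m = (6 − 1) / (3 − (-1)) = 5/4,
    intercept c = 1 − m·(-1) = 9/4.
Extremal: y(x) = (5/4) x + 9/4.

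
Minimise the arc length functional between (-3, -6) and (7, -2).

Arc-length functional: J[y] = ∫ sqrt(1 + (y')^2) dx.
Lagrangian L = sqrt(1 + (y')^2) has no explicit y dependence, so ∂L/∂y = 0 and the Euler-Lagrange equation gives
    d/dx( y' / sqrt(1 + (y')^2) ) = 0  ⇒  y' / sqrt(1 + (y')^2) = const.
Hence y' is constant, so y(x) is affine.
Fitting the endpoints (-3, -6) and (7, -2):
    slope m = ((-2) − (-6)) / (7 − (-3)) = 2/5,
    intercept c = (-6) − m·(-3) = -24/5.
Extremal: y(x) = (2/5) x - 24/5.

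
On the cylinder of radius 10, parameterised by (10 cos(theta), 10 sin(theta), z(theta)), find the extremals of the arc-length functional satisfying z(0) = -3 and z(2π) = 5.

Parameterise the cylinder of radius R = 10 as
    r(θ) = (10 cos θ, 10 sin θ, z(θ)).
The arc-length element is
    ds = sqrt(100 + (dz/dθ)^2) dθ,
so the Lagrangian is L = sqrt(100 + z'^2).
L depends on z' only, not on z or θ, so ∂L/∂z = 0 and
    ∂L/∂z' = z' / sqrt(100 + z'^2).
The Euler-Lagrange equation gives
    d/dθ( z' / sqrt(100 + z'^2) ) = 0,
so z' is constant. Integrating once:
    z(θ) = a θ + b,
a helix on the cylinder (a straight line when the cylinder is unrolled). The constants a, b are determined by the endpoint conditions.
With endpoint conditions z(0) = -3 and z(2π) = 5: from z(0) = b we get b = -3, and a·2π + -3 = 5 gives a = 4/π, so
    z(θ) = (4/π) θ − 3.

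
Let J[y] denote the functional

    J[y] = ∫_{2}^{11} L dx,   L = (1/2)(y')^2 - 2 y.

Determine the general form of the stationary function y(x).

The Lagrangian is L = (1/2)(y')^2 - 2 y.
∂L/∂y = -2.
∂L/∂y' = y'.
The Euler-Lagrange equation d/dx(∂L/∂y') − ∂L/∂y = 0 becomes:
    y'' + 2 = 0
General solution: y(x) = -x^2 + A x + B, where A and B are arbitrary constants fixed by the endpoint conditions.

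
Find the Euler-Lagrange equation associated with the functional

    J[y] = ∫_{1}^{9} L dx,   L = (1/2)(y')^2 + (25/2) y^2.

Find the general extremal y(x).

The Lagrangian is L = (1/2)(y')^2 + (25/2) y^2.
∂L/∂y = 25y.
∂L/∂y' = y'.
The Euler-Lagrange equation d/dx(∂L/∂y') − ∂L/∂y = 0 becomes:
    y'' - 25 y = 0
General solution: y(x) = A e^(5x) + B e^(-5x), where A and B are arbitrary constants fixed by the endpoint conditions.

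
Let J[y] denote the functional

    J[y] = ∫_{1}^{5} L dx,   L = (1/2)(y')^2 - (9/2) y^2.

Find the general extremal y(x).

The Lagrangian is L = (1/2)(y')^2 - (9/2) y^2.
∂L/∂y = -9y.
∂L/∂y' = y'.
The Euler-Lagrange equation d/dx(∂L/∂y') − ∂L/∂y = 0 becomes:
    y'' + 9 y = 0
General solution: y(x) = A sin(3x) + B cos(3x), where A and B are arbitrary constants fixed by the endpoint conditions.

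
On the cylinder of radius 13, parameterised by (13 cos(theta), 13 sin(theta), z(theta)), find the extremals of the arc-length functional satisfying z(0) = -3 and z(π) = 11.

Parameterise the cylinder of radius R = 13 as
    r(θ) = (13 cos θ, 13 sin θ, z(θ)).
The arc-length element is
    ds = sqrt(169 + (dz/dθ)^2) dθ,
so the Lagrangian is L = sqrt(169 + z'^2).
L depends on z' only, not on z or θ, so ∂L/∂z = 0 and
    ∂L/∂z' = z' / sqrt(169 + z'^2).
The Euler-Lagrange equation gives
    d/dθ( z' / sqrt(169 + z'^2) ) = 0,
so z' is constant. Integrating once:
    z(θ) = a θ + b,
a helix on the cylinder (a straight line when the cylinder is unrolled). The constants a, b are determined by the endpoint conditions.
With endpoint conditions z(0) = -3 and z(π) = 11: from z(0) = b we get b = -3, and a·π + -3 = 11 gives a = 14/π, so
    z(θ) = (14/π) θ − 3.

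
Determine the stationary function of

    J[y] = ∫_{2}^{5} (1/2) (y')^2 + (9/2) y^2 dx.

The Lagrangian is L = (1/2) (y')^2 + (9/2) y^2.
Compute ∂L/∂y = 9y, ∂L/∂y' = y'.
The Euler-Lagrange equation d/dx(∂L/∂y') − ∂L/∂y = 0 reduces to
    y'' − 9 y = 0.
Its general solution is
    y(x) = A e^(3x) + B e^(−3x),
with A, B fixed by the endpoint conditions.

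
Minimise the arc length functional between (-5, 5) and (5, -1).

Arc-length functional: J[y] = ∫ sqrt(1 + (y')^2) dx.
Lagrangian L = sqrt(1 + (y')^2) has no explicit y dependence, so ∂L/∂y = 0 and the Euler-Lagrange equation gives
    d/dx( y' / sqrt(1 + (y')^2) ) = 0  ⇒  y' / sqrt(1 + (y')^2) = const.
Hence y' is constant, so y(x) is affine.
Fitting the endpoints (-5, 5) and (5, -1):
    slope m = ((-1) − 5) / (5 − (-5)) = -3/5,
    intercept c = 5 − m·(-5) = 2.
Extremal: y(x) = (-3/5) x + 2.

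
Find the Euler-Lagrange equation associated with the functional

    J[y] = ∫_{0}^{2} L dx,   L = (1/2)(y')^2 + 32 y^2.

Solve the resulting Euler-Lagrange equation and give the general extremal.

The Lagrangian is L = (1/2)(y')^2 + 32 y^2.
∂L/∂y = 64y.
∂L/∂y' = y'.
The Euler-Lagrange equation d/dx(∂L/∂y') − ∂L/∂y = 0 becomes:
    y'' - 64 y = 0
General solution: y(x) = A e^(8x) + B e^(-8x), where A and B are arbitrary constants fixed by the endpoint conditions.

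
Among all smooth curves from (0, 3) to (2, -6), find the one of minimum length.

Arc-length functional: J[y] = ∫ sqrt(1 + (y')^2) dx.
Lagrangian L = sqrt(1 + (y')^2) has no explicit y dependence, so ∂L/∂y = 0 and the Euler-Lagrange equation gives
    d/dx( y' / sqrt(1 + (y')^2) ) = 0  ⇒  y' / sqrt(1 + (y')^2) = const.
Hence y' is constant, so y(x) is affine.
Fitting the endpoints (0, 3) and (2, -6):
    slope m = ((-6) − 3) / (2 − 0) = -9/2,
    intercept c = 3 − m·0 = 3.
Extremal: y(x) = (-9/2) x + 3.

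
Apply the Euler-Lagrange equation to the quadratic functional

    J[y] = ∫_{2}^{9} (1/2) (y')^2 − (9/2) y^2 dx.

The Lagrangian is L = (1/2) (y')^2 − (9/2) y^2.
Compute ∂L/∂y = -9y, ∂L/∂y' = y'.
The Euler-Lagrange equation d/dx(∂L/∂y') − ∂L/∂y = 0 reduces to
    y'' + 9 y = 0.
Its general solution is
    y(x) = A sin(3x) + B cos(3x),
with A, B fixed by the endpoint conditions.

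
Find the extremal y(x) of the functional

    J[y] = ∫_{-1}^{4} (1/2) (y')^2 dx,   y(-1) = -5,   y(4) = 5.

The Lagrangian is L = (1/2) (y')^2.
Compute ∂L/∂y = 0, ∂L/∂y' = y'.
The Euler-Lagrange equation d/dx(∂L/∂y') − ∂L/∂y = 0 reduces to
    y'' = 0.
Its general solution is
    y(x) = A x + B,
with A, B fixed by the endpoint conditions.
Applying the endpoint conditions y(-1) = -5 and y(4) = 5: solve A·-1 + B = -5 and A·4 + B = 5. Subtracting gives A(4 − -1) = 5 − -5, so A = 2, and B = -5 − A·-1 = -3. Therefore
    y(x) = 2 x - 3.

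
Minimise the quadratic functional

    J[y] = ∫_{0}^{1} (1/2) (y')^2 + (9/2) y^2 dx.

The Lagrangian is L = (1/2) (y')^2 + (9/2) y^2.
Compute ∂L/∂y = 9y, ∂L/∂y' = y'.
The Euler-Lagrange equation d/dx(∂L/∂y') − ∂L/∂y = 0 reduces to
    y'' − 9 y = 0.
Its general solution is
    y(x) = A e^(3x) + B e^(−3x),
with A, B fixed by the endpoint conditions.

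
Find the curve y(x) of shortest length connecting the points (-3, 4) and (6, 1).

Arc-length functional: J[y] = ∫ sqrt(1 + (y')^2) dx.
Lagrangian L = sqrt(1 + (y')^2) has no explicit y dependence, so ∂L/∂y = 0 and the Euler-Lagrange equation gives
    d/dx( y' / sqrt(1 + (y')^2) ) = 0  ⇒  y' / sqrt(1 + (y')^2) = const.
Hence y' is constant, so y(x) is affine.
Fitting the endpoints (-3, 4) and (6, 1):
    slope m = (1 − 4) / (6 − (-3)) = -1/3,
    intercept c = 4 − m·(-3) = 3.
Extremal: y(x) = (-1/3) x + 3.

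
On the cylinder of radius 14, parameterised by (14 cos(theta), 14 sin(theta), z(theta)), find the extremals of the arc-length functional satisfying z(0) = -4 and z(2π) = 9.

Parameterise the cylinder of radius R = 14 as
    r(θ) = (14 cos θ, 14 sin θ, z(θ)).
The arc-length element is
    ds = sqrt(196 + (dz/dθ)^2) dθ,
so the Lagrangian is L = sqrt(196 + z'^2).
L depends on z' only, not on z or θ, so ∂L/∂z = 0 and
    ∂L/∂z' = z' / sqrt(196 + z'^2).
The Euler-Lagrange equation gives
    d/dθ( z' / sqrt(196 + z'^2) ) = 0,
so z' is constant. Integrating once:
    z(θ) = a θ + b,
a helix on the cylinder (a straight line when the cylinder is unrolled). The constants a, b are determined by the endpoint conditions.
With endpoint conditions z(0) = -4 and z(2π) = 9: from z(0) = b we get b = -4, and a·2π + -4 = 9 gives a = 13/(2π), so
    z(θ) = (13/(2π)) θ − 4.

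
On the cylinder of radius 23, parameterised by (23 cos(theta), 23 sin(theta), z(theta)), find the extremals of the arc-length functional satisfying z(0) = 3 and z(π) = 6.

Parameterise the cylinder of radius R = 23 as
    r(θ) = (23 cos θ, 23 sin θ, z(θ)).
The arc-length element is
    ds = sqrt(529 + (dz/dθ)^2) dθ,
so the Lagrangian is L = sqrt(529 + z'^2).
L depends on z' only, not on z or θ, so ∂L/∂z = 0 and
    ∂L/∂z' = z' / sqrt(529 + z'^2).
The Euler-Lagrange equation gives
    d/dθ( z' / sqrt(529 + z'^2) ) = 0,
so z' is constant. Integrating once:
    z(θ) = a θ + b,
a helix on the cylinder (a straight line when the cylinder is unrolled). The constants a, b are determined by the endpoint conditions.
With endpoint conditions z(0) = 3 and z(π) = 6: from z(0) = b we get b = 3, and a·π + 3 = 6 gives a = 3/π, so
    z(θ) = (3/π) θ + 3.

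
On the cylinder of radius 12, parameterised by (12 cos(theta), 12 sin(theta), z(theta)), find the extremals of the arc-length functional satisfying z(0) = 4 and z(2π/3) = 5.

Parameterise the cylinder of radius R = 12 as
    r(θ) = (12 cos θ, 12 sin θ, z(θ)).
The arc-length element is
    ds = sqrt(144 + (dz/dθ)^2) dθ,
so the Lagrangian is L = sqrt(144 + z'^2).
L depends on z' only, not on z or θ, so ∂L/∂z = 0 and
    ∂L/∂z' = z' / sqrt(144 + z'^2).
The Euler-Lagrange equation gives
    d/dθ( z' / sqrt(144 + z'^2) ) = 0,
so z' is constant. Integrating once:
    z(θ) = a θ + b,
a helix on the cylinder (a straight line when the cylinder is unrolled). The constants a, b are determined by the endpoint conditions.
With endpoint conditions z(0) = 4 and z(2π/3) = 5: from z(0) = b we get b = 4, and a·2π/3 + 4 = 5 gives a = 3/(2π), so
    z(θ) = (3/(2π)) θ + 4.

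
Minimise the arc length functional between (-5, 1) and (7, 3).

Arc-length functional: J[y] = ∫ sqrt(1 + (y')^2) dx.
Lagrangian L = sqrt(1 + (y')^2) has no explicit y dependence, so ∂L/∂y = 0 and the Euler-Lagrange equation gives
    d/dx( y' / sqrt(1 + (y')^2) ) = 0  ⇒  y' / sqrt(1 + (y')^2) = const.
Hence y' is constant, so y(x) is affine.
Fitting the endpoints (-5, 1) and (7, 3):
    slope m = (3 − 1) / (7 − (-5)) = 1/6,
    intercept c = 1 − m·(-5) = 11/6.
Extremal: y(x) = (1/6) x + 11/6.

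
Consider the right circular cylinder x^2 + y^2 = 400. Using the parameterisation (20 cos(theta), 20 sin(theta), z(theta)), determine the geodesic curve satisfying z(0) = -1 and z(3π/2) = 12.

Parameterise the cylinder of radius R = 20 as
    r(θ) = (20 cos θ, 20 sin θ, z(θ)).
The arc-length element is
    ds = sqrt(400 + (dz/dθ)^2) dθ,
so the Lagrangian is L = sqrt(400 + z'^2).
L depends on z' only, not on z or θ, so ∂L/∂z = 0 and
    ∂L/∂z' = z' / sqrt(400 + z'^2).
The Euler-Lagrange equation gives
    d/dθ( z' / sqrt(400 + z'^2) ) = 0,
so z' is constant. Integrating once:
    z(θ) = a θ + b,
a helix on the cylinder (a straight line when the cylinder is unrolled). The constants a, b are determined by the endpoint conditions.
With endpoint conditions z(0) = -1 and z(3π/2) = 12: from z(0) = b we get b = -1, and a·3π/2 + -1 = 12 gives a = 26/(3π), so
    z(θ) = (26/(3π)) θ − 1.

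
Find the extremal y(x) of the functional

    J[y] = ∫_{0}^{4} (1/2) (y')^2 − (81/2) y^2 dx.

The Lagrangian is L = (1/2) (y')^2 − (81/2) y^2.
Compute ∂L/∂y = -81y, ∂L/∂y' = y'.
The Euler-Lagrange equation d/dx(∂L/∂y') − ∂L/∂y = 0 reduces to
    y'' + 81 y = 0.
Its general solution is
    y(x) = A sin(9x) + B cos(9x),
with A, B fixed by the endpoint conditions.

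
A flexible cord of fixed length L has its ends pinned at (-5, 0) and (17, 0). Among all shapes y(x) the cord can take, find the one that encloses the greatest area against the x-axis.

Set up the augmented Lagrangian using a multiplier λ for the length constraint:
    F(y, y') = y − λ sqrt(1 + y'^2).
F has no explicit x dependence, so the Beltrami identity yields a first integral
    F − y' ∂F/∂y' = C.
Compute ∂F/∂y' = −λ y' / sqrt(1 + y'^2). Then
    y − λ sqrt(1 + y'^2) + λ y'^2 / sqrt(1 + y'^2) = C
    ⇒  y − λ / sqrt(1 + y'^2) = C.
Solving for y' and integrating gives
    (x − a)^2 + (y − b)^2 = λ^2,
a circular arc of radius λ. The constants a, b are determined by the endpoint conditions y(-5) = y(17) = 0, and λ is fixed implicitly by the length constraint
    ∫_{-5}^{17} sqrt(1 + y'^2) dx = L.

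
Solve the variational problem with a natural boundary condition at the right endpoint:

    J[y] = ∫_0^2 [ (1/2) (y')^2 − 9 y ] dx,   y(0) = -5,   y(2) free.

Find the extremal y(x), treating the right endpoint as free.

The Lagrangian L = (1/2) (y')^2 − 9 y gives
    ∂L/∂y = −9,   ∂L/∂y' = y'.
Euler-Lagrange: d/dx(y') − (−9) = 0, i.e. y'' + 9 = 0, so
    y(x) = −(9/2) x^2 + C1 x + C2.
Fixed left endpoint y(0) = -5 ⇒ C2 = -5.
The right endpoint x = 2 is free, so the natural (transversality) condition is ∂L/∂y' |_{x=2} = 0, i.e. y'(2) = 0.
Compute y'(x) = −9 x + C1, so y'(2) = −18 + C1 = 0 ⇒ C1 = 18.
Therefore the extremal is
    y(x) = −(9/2) x^2 + 18 x − 5.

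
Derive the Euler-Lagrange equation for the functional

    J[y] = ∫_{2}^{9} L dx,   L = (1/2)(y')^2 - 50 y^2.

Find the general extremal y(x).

The Lagrangian is L = (1/2)(y')^2 - 50 y^2.
∂L/∂y = -100y.
∂L/∂y' = y'.
The Euler-Lagrange equation d/dx(∂L/∂y') − ∂L/∂y = 0 becomes:
    y'' + 100 y = 0
General solution: y(x) = A sin(10x) + B cos(10x), where A and B are arbitrary constants fixed by the endpoint conditions.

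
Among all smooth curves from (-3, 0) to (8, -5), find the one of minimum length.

Arc-length functional: J[y] = ∫ sqrt(1 + (y')^2) dx.
Lagrangian L = sqrt(1 + (y')^2) has no explicit y dependence, so ∂L/∂y = 0 and the Euler-Lagrange equation gives
    d/dx( y' / sqrt(1 + (y')^2) ) = 0  ⇒  y' / sqrt(1 + (y')^2) = const.
Hence y' is constant, so y(x) is affine.
Fitting the endpoints (-3, 0) and (8, -5):
    slope m = ((-5) − 0) / (8 − (-3)) = -5/11,
    intercept c = 0 − m·(-3) = -15/11.
Extremal: y(x) = (-5/11) x - 15/11.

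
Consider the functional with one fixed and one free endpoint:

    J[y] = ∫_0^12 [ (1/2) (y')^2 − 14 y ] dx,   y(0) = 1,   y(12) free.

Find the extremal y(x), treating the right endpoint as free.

The Lagrangian L = (1/2) (y')^2 − 14 y gives
    ∂L/∂y = −14,   ∂L/∂y' = y'.
Euler-Lagrange: d/dx(y') − (−14) = 0, i.e. y'' + 14 = 0, so
    y(x) = −(14/2) x^2 + C1 x + C2.
Fixed left endpoint y(0) = 1 ⇒ C2 = 1.
The right endpoint x = 12 is free, so the natural (transversality) condition is ∂L/∂y' |_{x=12} = 0, i.e. y'(12) = 0.
Compute y'(x) = −14 x + C1, so y'(12) = −168 + C1 = 0 ⇒ C1 = 168.
Therefore the extremal is
    y(x) = −7 x^2 + 168 x + 1.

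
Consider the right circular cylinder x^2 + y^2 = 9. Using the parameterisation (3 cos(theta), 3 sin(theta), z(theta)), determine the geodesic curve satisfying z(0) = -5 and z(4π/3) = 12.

Parameterise the cylinder of radius R = 3 as
    r(θ) = (3 cos θ, 3 sin θ, z(θ)).
The arc-length element is
    ds = sqrt(9 + (dz/dθ)^2) dθ,
so the Lagrangian is L = sqrt(9 + z'^2).
L depends on z' only, not on z or θ, so ∂L/∂z = 0 and
    ∂L/∂z' = z' / sqrt(9 + z'^2).
The Euler-Lagrange equation gives
    d/dθ( z' / sqrt(9 + z'^2) ) = 0,
so z' is constant. Integrating once:
    z(θ) = a θ + b,
a helix on the cylinder (a straight line when the cylinder is unrolled). The constants a, b are determined by the endpoint conditions.
With endpoint conditions z(0) = -5 and z(4π/3) = 12: from z(0) = b we get b = -5, and a·4π/3 + -5 = 12 gives a = 51/(4π), so
    z(θ) = (51/(4π)) θ − 5.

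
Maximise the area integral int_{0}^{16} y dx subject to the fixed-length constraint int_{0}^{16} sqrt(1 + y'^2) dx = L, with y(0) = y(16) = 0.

Set up the augmented Lagrangian using a multiplier λ for the length constraint:
    F(y, y') = y − λ sqrt(1 + y'^2).
F has no explicit x dependence, so the Beltrami identity yields a first integral
    F − y' ∂F/∂y' = C.
Compute ∂F/∂y' = −λ y' / sqrt(1 + y'^2). Then
    y − λ sqrt(1 + y'^2) + λ y'^2 / sqrt(1 + y'^2) = C
    ⇒  y − λ / sqrt(1 + y'^2) = C.
Solving for y' and integrating gives
    (x − a)^2 + (y − b)^2 = λ^2,
a circular arc of radius λ. The constants a, b are determined by the endpoint conditions y(0) = y(16) = 0, and λ is fixed implicitly by the length constraint
    ∫_{0}^{16} sqrt(1 + y'^2) dx = L.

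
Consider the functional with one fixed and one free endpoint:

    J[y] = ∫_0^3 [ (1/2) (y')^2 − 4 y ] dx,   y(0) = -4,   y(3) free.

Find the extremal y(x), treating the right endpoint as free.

The Lagrangian L = (1/2) (y')^2 − 4 y gives
    ∂L/∂y = −4,   ∂L/∂y' = y'.
Euler-Lagrange: d/dx(y') − (−4) = 0, i.e. y'' + 4 = 0, so
    y(x) = −(4/2) x^2 + C1 x + C2.
Fixed left endpoint y(0) = -4 ⇒ C2 = -4.
The right endpoint x = 3 is free, so the natural (transversality) condition is ∂L/∂y' |_{x=3} = 0, i.e. y'(3) = 0.
Compute y'(x) = −4 x + C1, so y'(3) = −12 + C1 = 0 ⇒ C1 = 12.
Therefore the extremal is
    y(x) = −2 x^2 + 12 x − 4.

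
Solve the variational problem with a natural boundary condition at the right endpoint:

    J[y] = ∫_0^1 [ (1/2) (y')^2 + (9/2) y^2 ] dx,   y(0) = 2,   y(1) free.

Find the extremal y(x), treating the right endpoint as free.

The Lagrangian L = (1/2) (y')^2 + (9/2) y^2 gives
    ∂L/∂y = 9 y,   ∂L/∂y' = y'.
Euler-Lagrange: y'' − 9 y = 0.
With k = 3, the general solution is
    y(x) = A cosh(3 x) + B sinh(3 x).
Fixed left endpoint y(0) = 2 ⇒ A = 2.
The right endpoint x = 1 is free, so the natural (transversality) condition is ∂L/∂y' |_{x=1} = 0, i.e. y'(1) = 0.
Compute y'(x) = A k sinh(k x) + B k cosh(k x), so
    y'(1) = A k sinh(k·1) + B k cosh(k·1) = 0
    ⇒ B = −A tanh(k·1) = − 2 tanh(3·1).
Therefore the extremal is
    y(x) = 2 cosh(3 x) − 2 tanh(3·1) sinh(3 x).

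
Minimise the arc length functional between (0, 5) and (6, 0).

Arc-length functional: J[y] = ∫ sqrt(1 + (y')^2) dx.
Lagrangian L = sqrt(1 + (y')^2) has no explicit y dependence, so ∂L/∂y = 0 and the Euler-Lagrange equation gives
    d/dx( y' / sqrt(1 + (y')^2) ) = 0  ⇒  y' / sqrt(1 + (y')^2) = const.
Hence y' is constant, so y(x) is affine.
Fitting the endpoints (0, 5) and (6, 0):
    slope m = (0 − 5) / (6 − 0) = -5/6,
    intercept c = 5 − m·0 = 5.
Extremal: y(x) = (-5/6) x + 5.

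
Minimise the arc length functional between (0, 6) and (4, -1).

Arc-length functional: J[y] = ∫ sqrt(1 + (y')^2) dx.
Lagrangian L = sqrt(1 + (y')^2) has no explicit y dependence, so ∂L/∂y = 0 and the Euler-Lagrange equation gives
    d/dx( y' / sqrt(1 + (y')^2) ) = 0  ⇒  y' / sqrt(1 + (y')^2) = const.
Hence y' is constant, so y(x) is affine.
Fitting the endpoints (0, 6) and (4, -1):
    slope m = ((-1) − 6) / (4 − 0) = -7/4,
    intercept c = 6 − m·0 = 6.
Extremal: y(x) = (-7/4) x + 6.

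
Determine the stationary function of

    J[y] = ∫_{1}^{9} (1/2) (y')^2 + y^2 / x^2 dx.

The Lagrangian is L = (1/2) (y')^2 + y^2 / x^2.
Compute ∂L/∂y = 2y/x^2, ∂L/∂y' = y'.
The Euler-Lagrange equation d/dx(∂L/∂y') − ∂L/∂y = 0 reduces to
    y'' − 2/x^2 · y = 0  (x > 0).
Its general solution is
    y(x) = A x^2 + B / x,
with A, B fixed by the endpoint conditions.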